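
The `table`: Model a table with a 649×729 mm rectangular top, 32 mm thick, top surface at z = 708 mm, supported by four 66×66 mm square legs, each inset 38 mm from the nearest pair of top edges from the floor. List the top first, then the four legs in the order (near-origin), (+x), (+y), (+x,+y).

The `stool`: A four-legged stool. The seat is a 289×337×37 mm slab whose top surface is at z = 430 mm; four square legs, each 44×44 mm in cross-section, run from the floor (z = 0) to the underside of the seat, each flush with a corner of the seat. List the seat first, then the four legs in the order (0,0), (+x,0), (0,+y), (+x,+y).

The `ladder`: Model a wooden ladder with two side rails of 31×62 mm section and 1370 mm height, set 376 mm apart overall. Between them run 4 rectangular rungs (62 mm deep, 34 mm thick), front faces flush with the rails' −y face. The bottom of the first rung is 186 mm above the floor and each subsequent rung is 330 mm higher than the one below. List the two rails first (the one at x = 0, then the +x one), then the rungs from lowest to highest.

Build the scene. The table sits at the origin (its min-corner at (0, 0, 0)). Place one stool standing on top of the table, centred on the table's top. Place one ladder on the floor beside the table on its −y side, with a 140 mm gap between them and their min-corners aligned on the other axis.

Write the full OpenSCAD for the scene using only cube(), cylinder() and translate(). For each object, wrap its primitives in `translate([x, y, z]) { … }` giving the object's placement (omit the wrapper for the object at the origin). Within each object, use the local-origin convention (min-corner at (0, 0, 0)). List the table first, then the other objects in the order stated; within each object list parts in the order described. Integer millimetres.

translate([0, 0, 676]) cube([649, 729, 32]);
translate([38, 38, 0]) cube([66, 66, 676]);
translate([545, 38, 0]) cube([66, 66, 676]);
translate([38, 625, 0]) cube([66, 66, 676]);
translate([545, 625, 0]) cube([66, 66, 676]);
translate([180, 196, 708]) {
  translate([0, 0, 393]) cube([289, 337, 37]);
  cube([44, 44, 393]);
  translate([245, 0, 0]) cube([44, 44, 393]);
  translate([0, 293, 0]) cube([44, 44, 393]);
  translate([245, 293, 0]) cube([44, 44, 393]);
}
translate([0, -202, 0]) {
  cube([31, 62, 1370]);
  translate([345, 0, 0]) cube([31, 62, 1370]);
  translate([31, 0, 186]) cube([314, 62, 34]);
  translate([31, 0, 516]) cube([314, 62, 34]);
  translate([31, 0, 846]) cube([314, 62, 34]);
  translate([31, 0, 1176]) cube([314, 62, 34]);
}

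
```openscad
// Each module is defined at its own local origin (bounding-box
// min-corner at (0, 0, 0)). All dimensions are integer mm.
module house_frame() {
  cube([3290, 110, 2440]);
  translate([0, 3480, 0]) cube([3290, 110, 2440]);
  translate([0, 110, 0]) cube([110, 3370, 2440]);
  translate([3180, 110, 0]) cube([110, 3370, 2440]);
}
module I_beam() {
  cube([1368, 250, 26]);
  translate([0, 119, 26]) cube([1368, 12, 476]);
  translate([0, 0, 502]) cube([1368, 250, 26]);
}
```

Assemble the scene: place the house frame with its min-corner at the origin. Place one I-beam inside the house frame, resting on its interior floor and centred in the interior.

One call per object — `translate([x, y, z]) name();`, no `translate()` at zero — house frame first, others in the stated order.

house_frame();
translate([961, 1670, 0]) I_beam();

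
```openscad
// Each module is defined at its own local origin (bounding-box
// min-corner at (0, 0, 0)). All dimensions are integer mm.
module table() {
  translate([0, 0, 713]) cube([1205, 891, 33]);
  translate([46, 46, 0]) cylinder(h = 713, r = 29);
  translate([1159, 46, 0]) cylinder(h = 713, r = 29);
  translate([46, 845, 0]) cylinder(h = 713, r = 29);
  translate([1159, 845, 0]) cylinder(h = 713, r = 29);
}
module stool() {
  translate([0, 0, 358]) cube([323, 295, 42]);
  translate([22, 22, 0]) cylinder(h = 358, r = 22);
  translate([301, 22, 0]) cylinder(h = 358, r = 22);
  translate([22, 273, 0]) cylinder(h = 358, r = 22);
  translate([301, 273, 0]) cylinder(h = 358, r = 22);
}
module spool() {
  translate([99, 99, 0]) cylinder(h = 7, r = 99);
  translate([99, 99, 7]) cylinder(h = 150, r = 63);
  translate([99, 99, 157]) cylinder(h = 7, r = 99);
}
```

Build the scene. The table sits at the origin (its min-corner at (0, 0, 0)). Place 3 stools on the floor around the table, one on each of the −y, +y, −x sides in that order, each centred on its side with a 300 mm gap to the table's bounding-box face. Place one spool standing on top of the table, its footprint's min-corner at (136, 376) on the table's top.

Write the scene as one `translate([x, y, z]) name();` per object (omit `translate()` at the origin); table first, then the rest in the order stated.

table();
translate([441, -595, 0]) stool();
translate([441, 1191, 0]) stool();
translate([-623, 298, 0]) stool();
translate([136, 376, 746]) spool();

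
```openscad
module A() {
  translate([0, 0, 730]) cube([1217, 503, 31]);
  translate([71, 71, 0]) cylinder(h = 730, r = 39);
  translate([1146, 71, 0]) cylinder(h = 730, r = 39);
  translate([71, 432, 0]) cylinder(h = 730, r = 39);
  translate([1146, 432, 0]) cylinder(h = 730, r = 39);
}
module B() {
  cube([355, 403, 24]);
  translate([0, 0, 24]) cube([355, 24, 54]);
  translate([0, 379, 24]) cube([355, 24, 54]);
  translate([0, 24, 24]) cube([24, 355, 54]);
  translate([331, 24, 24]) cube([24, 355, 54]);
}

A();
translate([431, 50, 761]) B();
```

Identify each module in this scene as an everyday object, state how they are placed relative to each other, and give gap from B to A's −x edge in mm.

The open box's min-x is at 431; the table's min-x is 0; gap = 431 mm.

A is a table. B is an open box. The open box is on top of the table, centred. The gap from the open box to the table's −x edge is 431 mm.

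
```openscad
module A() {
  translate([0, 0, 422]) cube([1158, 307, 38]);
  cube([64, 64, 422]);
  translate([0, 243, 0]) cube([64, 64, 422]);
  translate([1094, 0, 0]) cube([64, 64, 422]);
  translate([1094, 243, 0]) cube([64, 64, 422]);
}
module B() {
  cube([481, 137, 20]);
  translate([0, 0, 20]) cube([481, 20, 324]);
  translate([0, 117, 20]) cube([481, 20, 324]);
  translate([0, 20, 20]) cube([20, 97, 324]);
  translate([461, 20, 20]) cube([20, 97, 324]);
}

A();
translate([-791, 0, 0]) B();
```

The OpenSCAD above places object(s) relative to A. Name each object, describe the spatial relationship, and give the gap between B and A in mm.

The open box's nearest face is 310 mm from the bench's −x face.

A is a bench. B is an open box. The open box is on the floor beside the bench on its −x side. The gap between the open box and the bench is 310 mm.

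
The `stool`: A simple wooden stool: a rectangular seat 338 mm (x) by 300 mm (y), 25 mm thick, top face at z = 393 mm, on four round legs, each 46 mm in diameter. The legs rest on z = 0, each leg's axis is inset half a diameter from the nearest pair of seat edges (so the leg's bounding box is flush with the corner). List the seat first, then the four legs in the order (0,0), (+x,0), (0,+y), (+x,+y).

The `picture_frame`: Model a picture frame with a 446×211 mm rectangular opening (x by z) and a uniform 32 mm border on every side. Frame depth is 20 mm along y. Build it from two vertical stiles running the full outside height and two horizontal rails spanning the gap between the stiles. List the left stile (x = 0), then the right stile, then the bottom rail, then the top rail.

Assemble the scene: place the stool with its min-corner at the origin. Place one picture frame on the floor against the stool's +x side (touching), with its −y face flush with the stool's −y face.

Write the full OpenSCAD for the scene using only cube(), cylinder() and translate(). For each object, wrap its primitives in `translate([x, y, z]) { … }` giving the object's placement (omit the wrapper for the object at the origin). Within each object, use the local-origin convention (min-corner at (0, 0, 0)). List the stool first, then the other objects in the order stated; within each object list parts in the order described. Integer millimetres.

translate([0, 0, 368]) cube([338, 300, 25]);
translate([23, 23, 0]) cylinder(h = 368, r = 23);
translate([315, 23, 0]) cylinder(h = 368, r = 23);
translate([23, 277, 0]) cylinder(h = 368, r = 23);
translate([315, 277, 0]) cylinder(h = 368, r = 23);
translate([338, 0, 0]) {
  cube([32, 20, 275]);
  translate([478, 0, 0]) cube([32, 20, 275]);
  translate([32, 0, 0]) cube([446, 20, 32]);
  translate([32, 0, 243]) cube([446, 20, 32]);
}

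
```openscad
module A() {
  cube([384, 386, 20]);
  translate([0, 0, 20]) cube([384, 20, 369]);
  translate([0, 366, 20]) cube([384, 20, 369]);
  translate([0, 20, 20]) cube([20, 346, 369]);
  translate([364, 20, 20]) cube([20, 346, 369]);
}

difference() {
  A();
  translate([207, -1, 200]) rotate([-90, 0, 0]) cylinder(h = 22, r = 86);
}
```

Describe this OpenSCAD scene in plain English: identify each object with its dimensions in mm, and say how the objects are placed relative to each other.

A is an open storage box with external size 384×386×389 mm and wall thickness 20 mm (the base is also 20 mm thick). The base covers the whole footprint; the four walls stand on the base, with the y-facing walls full-width and the x-facing walls fitting between their inner faces.

The open box has a circular hole of radius 86 mm through its front wall, centred at (x = 207, z = 200).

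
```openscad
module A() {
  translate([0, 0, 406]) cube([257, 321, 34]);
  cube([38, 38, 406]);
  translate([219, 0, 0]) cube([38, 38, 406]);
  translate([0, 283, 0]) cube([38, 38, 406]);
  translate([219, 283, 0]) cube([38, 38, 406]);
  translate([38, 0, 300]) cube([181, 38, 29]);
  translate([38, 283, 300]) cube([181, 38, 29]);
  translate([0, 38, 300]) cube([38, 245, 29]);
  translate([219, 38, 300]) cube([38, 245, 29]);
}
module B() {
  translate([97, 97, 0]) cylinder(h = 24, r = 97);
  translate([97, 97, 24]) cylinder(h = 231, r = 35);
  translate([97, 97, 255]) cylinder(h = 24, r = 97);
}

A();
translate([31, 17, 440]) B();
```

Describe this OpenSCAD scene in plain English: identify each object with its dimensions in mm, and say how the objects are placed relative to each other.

A is a simple wooden stool: a rectangular seat 257 mm (x) by 321 mm (y), 34 mm thick, top face at z = 440 mm, on four square legs, each 38×38 mm in cross-section. The legs rest on z = 0, each flush with a corner of the seat. Four stretchers, 38 mm wide and 29 mm tall, connect adjacent legs with their undersides at z = 300 mm, each running between the inner faces of the legs it joins and aligned with the legs' outer faces on the other axis.

B is a spool: two coaxial disc flanges of radius 97 mm and thickness 24 mm, joined by a core cylinder of radius 35 mm and height 231 mm. The lower flange rests on z = 0 and the three cylinders share a vertical axis.

The spool is on top of the stool.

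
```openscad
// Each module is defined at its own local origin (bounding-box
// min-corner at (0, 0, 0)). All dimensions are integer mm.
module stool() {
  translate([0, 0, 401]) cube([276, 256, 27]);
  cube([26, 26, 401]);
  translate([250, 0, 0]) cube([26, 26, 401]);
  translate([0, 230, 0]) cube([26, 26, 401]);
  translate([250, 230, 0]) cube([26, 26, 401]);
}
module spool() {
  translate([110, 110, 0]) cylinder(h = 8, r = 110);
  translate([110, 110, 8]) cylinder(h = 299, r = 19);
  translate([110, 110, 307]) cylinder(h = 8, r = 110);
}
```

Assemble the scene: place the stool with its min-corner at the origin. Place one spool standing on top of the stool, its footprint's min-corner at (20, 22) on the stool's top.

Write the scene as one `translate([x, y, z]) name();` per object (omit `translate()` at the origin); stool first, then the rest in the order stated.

stool();
translate([20, 22, 428]) spool();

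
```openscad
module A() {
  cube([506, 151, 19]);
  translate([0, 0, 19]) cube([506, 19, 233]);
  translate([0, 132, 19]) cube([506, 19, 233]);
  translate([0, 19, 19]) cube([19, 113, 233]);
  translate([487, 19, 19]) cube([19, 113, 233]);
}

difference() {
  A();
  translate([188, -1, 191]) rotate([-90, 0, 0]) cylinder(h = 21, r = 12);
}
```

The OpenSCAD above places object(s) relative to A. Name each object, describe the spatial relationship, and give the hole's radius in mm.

A is an open box. The open box has a circular hole through its front wall. The hole's radius is 12 mm.

The subtracted cylinder has r = 12 mm.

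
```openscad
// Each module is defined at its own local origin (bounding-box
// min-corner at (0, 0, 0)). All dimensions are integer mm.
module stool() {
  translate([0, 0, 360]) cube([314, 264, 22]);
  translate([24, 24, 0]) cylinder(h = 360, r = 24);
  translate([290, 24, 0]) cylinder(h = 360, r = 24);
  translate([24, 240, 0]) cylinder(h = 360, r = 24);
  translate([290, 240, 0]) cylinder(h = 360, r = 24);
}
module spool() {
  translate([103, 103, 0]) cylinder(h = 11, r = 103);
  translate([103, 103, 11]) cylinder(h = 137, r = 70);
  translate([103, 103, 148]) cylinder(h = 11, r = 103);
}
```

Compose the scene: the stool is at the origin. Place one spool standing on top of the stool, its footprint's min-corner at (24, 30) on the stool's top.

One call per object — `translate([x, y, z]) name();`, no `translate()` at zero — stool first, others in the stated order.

stool();
translate([24, 30, 382]) spool();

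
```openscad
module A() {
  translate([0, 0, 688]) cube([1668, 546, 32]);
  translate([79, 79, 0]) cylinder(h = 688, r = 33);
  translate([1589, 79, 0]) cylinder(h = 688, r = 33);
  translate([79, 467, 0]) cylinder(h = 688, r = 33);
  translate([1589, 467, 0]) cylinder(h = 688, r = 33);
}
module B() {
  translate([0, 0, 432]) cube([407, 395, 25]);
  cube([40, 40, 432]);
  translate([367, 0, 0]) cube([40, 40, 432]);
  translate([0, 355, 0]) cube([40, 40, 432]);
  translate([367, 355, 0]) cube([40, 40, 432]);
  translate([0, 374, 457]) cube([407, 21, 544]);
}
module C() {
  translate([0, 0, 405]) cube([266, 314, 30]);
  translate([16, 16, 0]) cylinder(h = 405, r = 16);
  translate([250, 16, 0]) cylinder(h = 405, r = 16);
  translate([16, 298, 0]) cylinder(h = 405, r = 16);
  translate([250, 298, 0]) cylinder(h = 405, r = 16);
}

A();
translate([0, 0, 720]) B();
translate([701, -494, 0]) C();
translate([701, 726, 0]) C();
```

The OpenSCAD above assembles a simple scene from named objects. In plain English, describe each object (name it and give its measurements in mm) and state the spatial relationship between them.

A is a table with a 1668×546 mm rectangular top, 32 mm thick, top surface at z = 720 mm, supported by four round legs of 66 mm diameter, each leg's bounding box inset 46 mm from the nearest pair of top edges, running from the floor.

B is a chair: 407×395 mm seat, 25 mm thick, top at z = 457 mm, on four 40 mm square corner legs flush with the seat edges. A 21 mm thick backrest slab spans the full seat width, extending 544 mm above the seat top, its back face flush with the seat's +y edge.

C is a four-legged stool. The seat is a 266×314×30 mm slab whose top surface is at z = 435 mm; four round legs, each 32 mm in diameter, run from the floor (z = 0) to the underside of the seat, each leg's axis is inset half a diameter from the nearest pair of seat edges (so the leg's bounding box is flush with the corner).

The chair is on top of the table. Two stools sit around the table at the −y, +y sides.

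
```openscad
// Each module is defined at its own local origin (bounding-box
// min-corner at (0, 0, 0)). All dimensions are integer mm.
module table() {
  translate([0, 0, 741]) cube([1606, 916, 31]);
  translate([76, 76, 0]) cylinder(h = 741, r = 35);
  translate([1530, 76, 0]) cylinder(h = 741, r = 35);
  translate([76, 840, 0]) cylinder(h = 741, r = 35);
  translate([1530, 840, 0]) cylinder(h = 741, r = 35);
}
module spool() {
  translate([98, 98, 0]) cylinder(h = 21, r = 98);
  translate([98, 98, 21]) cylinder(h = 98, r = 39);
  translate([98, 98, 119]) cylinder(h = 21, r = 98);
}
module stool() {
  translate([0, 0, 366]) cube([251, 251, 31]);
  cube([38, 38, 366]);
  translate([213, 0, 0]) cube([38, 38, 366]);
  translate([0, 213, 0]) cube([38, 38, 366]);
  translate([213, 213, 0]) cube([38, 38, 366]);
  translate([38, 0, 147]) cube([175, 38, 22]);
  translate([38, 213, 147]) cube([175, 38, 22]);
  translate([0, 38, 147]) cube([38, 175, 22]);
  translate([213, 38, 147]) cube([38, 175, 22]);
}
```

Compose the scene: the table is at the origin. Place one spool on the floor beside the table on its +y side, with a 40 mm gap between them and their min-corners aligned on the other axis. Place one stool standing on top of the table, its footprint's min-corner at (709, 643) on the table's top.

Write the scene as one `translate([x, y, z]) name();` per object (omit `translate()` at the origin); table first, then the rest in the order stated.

table();
translate([0, 956, 0]) spool();
translate([709, 643, 772]) stool();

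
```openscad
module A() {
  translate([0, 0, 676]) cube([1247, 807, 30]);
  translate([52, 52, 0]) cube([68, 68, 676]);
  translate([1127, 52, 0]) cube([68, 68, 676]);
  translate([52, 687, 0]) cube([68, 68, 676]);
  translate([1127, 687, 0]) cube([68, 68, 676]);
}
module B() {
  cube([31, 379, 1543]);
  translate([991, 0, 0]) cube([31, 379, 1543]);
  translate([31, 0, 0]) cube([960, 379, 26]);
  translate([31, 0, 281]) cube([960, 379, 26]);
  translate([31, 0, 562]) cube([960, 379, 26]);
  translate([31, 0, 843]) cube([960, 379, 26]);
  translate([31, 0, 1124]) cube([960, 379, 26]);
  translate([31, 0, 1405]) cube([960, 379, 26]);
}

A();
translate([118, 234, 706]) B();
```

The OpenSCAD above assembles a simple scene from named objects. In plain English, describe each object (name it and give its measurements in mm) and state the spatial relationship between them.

A is a table with a 1247×807 mm rectangular top, 30 mm thick, top surface at z = 706 mm, supported by four 68×68 mm square legs, each inset 52 mm from the nearest pair of top edges, running from the floor.

B is an open bookshelf. Two side panels, each 31 mm thick, 379 mm deep and 1543 mm tall, stand 1022 mm apart (outside-to-outside). Between them sit 6 shelves, each 26 mm thick and 379 mm deep, spanning the full gap between the sides. The bottom shelf rests on the floor (its underside at z = 0) and the clear gap between one shelf's top and the next shelf's underside is 255 mm.

The bookshelf is on top of the table.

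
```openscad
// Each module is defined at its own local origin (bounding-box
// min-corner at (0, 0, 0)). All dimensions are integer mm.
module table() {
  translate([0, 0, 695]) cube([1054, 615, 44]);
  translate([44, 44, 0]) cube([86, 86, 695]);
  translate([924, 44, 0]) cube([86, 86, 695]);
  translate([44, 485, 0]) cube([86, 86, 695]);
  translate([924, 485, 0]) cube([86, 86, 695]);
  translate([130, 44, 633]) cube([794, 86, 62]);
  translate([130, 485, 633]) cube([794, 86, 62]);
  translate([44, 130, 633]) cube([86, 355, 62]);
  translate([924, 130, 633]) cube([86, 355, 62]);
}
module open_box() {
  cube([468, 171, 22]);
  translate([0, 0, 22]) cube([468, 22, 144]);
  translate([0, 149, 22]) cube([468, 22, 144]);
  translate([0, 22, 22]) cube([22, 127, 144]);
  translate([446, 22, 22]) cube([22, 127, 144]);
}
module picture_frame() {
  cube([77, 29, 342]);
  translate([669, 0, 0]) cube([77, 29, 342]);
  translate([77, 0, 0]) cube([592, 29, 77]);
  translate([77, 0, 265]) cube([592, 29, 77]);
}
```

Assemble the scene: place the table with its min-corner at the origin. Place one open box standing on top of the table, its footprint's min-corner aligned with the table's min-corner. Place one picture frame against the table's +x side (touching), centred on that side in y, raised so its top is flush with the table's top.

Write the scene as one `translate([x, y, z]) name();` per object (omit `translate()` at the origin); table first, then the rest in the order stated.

table();
translate([0, 0, 739]) open_box();
translate([1054, 293, 397]) picture_frame();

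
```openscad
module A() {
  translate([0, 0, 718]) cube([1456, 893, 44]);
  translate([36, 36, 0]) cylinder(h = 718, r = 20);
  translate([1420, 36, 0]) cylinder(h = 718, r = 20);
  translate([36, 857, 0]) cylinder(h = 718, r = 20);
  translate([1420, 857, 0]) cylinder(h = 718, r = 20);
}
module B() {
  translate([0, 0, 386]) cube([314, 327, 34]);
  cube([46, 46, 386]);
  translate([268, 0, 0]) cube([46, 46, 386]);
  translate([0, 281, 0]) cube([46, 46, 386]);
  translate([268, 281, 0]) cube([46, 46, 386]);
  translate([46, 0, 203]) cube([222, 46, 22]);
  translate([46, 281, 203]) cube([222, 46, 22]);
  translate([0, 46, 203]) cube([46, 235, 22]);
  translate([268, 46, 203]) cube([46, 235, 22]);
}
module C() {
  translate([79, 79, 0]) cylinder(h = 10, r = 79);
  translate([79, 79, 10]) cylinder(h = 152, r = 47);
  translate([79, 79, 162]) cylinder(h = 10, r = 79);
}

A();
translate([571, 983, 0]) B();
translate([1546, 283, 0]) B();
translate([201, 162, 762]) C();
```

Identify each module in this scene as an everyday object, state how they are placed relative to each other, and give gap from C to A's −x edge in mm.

The spool's min-x is at 201; the table's min-x is 0; gap = 201 mm.

A is a table. B is a stool. C is a spool. Two stools sit around the table at the +y, +x sides. The spool is on top of the table. The gap from the spool to the table's −x edge is 201 mm.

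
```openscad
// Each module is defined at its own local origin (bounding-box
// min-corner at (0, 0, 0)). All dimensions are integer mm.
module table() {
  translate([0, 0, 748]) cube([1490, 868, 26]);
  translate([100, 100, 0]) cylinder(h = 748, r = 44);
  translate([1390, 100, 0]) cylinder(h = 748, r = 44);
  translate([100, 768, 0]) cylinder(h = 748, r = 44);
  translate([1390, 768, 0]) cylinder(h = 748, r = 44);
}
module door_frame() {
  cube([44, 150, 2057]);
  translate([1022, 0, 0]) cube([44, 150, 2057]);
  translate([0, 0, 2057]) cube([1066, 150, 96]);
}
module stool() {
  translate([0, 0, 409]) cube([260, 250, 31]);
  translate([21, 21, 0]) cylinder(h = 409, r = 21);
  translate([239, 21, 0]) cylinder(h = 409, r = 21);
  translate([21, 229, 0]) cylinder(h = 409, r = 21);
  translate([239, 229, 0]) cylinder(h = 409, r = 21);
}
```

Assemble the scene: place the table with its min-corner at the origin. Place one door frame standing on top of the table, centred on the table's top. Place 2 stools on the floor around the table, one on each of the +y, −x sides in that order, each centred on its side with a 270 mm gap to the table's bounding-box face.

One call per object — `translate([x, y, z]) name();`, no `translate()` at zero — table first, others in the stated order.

table();
translate([212, 359, 774]) door_frame();
translate([615, 1138, 0]) stool();
translate([-530, 309, 0]) stool();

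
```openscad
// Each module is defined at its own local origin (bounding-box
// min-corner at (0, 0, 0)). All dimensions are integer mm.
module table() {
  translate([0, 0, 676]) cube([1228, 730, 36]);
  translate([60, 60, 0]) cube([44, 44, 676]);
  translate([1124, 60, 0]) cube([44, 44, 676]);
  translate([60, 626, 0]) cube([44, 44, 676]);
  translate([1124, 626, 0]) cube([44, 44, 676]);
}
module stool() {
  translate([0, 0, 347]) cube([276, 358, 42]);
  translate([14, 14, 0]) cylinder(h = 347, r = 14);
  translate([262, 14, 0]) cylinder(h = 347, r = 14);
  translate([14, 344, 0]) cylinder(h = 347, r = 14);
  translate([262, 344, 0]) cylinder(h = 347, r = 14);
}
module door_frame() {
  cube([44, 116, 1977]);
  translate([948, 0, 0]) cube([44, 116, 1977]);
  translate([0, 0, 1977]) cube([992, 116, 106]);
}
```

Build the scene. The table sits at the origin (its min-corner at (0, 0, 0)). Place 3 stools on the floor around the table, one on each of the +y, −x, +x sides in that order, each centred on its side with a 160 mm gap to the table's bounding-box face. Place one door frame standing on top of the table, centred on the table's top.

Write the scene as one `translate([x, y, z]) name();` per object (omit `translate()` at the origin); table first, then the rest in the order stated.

table();
translate([476, 890, 0]) stool();
translate([-436, 186, 0]) stool();
translate([1388, 186, 0]) stool();
translate([118, 307, 712]) door_frame();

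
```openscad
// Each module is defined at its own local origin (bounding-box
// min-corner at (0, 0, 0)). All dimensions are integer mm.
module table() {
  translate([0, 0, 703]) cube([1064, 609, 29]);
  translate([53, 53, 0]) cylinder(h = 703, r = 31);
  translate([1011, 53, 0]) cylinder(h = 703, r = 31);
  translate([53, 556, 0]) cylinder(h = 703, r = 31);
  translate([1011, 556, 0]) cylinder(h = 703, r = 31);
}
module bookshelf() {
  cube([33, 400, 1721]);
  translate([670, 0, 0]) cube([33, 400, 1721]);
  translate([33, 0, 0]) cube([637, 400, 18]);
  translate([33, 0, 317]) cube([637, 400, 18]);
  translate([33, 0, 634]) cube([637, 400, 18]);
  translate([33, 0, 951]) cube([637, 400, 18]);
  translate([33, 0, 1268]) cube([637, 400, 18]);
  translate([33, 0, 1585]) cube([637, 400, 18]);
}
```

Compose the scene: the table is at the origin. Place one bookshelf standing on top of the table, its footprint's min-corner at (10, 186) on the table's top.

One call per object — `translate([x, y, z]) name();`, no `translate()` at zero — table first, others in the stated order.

table();
translate([10, 186, 732]) bookshelf();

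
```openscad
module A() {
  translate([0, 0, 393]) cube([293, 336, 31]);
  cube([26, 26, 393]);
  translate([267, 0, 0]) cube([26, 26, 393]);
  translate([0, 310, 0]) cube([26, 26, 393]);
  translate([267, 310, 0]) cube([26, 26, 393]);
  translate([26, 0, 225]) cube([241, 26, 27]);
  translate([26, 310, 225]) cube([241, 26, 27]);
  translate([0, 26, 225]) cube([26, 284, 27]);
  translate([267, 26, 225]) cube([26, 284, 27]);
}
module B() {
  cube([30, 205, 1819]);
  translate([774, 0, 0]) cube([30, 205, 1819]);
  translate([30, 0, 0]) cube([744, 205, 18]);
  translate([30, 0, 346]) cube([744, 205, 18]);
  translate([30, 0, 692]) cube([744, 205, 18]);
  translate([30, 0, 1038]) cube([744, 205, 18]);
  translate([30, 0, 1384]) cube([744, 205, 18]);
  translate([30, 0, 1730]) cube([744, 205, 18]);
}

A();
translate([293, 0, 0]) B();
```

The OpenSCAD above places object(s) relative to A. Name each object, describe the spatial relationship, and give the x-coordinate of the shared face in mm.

A is a stool. B is a bookshelf. The bookshelf is against the stool's +x side, with their −y faces flush. The x-coordinate of the shared face is 293 mm.

The stool's +x face and the bookshelf's −x face are both at x = 293 mm.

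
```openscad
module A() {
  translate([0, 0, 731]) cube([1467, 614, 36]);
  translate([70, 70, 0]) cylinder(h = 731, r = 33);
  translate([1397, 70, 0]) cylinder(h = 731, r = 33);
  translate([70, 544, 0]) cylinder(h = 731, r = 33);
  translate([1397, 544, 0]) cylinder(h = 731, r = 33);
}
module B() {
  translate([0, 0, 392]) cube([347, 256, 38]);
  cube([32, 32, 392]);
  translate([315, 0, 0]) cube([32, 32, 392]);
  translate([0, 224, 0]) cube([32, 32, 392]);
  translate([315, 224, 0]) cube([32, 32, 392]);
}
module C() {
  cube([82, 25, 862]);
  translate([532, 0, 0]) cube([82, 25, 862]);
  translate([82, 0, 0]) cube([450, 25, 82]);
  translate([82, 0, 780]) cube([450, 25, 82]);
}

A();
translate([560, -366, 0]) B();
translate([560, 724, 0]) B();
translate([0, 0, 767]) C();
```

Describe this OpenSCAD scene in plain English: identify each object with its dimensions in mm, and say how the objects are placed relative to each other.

A is a table: top 1467 mm (x) × 614 mm (y), 36 mm thick, upper face at z = 767 mm, on four round legs of 66 mm diameter, each leg's bounding box inset 37 mm from the nearest pair of top edges, running from z = 0 to the bottom of the top.

B is a simple wooden stool: a rectangular seat 347 mm (x) by 256 mm (y), 38 mm thick, top face at z = 430 mm, on four square legs, each 32×32 mm in cross-section. The legs rest on z = 0, each flush with a corner of the seat.

C is a picture frame with a 450×698 mm rectangular opening (x by z) and a uniform 82 mm border on every side. Frame depth is 25 mm along y. It is built from two vertical stiles running the full outside height and two horizontal rails spanning the gap between the stiles.

Two stools sit around the table at the −y, +y sides. The picture frame is on top of the table.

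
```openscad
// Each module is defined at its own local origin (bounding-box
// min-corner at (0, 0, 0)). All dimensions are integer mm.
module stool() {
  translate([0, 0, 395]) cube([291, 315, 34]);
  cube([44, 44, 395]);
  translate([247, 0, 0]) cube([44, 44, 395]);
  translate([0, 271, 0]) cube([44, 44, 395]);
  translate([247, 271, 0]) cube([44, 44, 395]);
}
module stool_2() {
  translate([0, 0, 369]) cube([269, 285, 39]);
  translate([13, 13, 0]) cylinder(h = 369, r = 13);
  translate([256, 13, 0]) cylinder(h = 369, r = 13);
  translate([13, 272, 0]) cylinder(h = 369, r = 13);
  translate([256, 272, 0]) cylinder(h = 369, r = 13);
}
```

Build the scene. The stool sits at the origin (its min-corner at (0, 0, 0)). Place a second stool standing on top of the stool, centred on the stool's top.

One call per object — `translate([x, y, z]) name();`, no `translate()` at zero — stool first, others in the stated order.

stool();
translate([11, 15, 429]) stool_2();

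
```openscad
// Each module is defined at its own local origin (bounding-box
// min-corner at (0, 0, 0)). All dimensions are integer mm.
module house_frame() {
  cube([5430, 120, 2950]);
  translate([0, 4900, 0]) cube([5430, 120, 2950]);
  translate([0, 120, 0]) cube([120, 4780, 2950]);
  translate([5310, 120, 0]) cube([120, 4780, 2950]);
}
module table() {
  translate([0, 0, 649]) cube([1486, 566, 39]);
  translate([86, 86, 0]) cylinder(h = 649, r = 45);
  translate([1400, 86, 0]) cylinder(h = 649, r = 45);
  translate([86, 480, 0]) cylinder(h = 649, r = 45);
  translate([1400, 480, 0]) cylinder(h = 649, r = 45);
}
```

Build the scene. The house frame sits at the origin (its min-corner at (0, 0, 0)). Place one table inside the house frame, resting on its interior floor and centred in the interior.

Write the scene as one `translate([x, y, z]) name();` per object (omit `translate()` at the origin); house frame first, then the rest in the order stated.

house_frame();
translate([1972, 2227, 0]) table();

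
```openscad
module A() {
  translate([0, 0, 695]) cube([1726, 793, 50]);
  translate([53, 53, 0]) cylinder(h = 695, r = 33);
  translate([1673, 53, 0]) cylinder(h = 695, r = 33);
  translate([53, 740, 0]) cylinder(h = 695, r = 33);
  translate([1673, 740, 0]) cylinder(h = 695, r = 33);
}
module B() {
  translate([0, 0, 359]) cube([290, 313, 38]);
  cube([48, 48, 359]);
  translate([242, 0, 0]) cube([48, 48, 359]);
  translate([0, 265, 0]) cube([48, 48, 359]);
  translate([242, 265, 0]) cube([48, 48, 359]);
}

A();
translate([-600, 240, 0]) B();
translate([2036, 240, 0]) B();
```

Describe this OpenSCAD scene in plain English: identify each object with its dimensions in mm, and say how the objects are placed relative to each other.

A is a table with a 1726×793 mm rectangular top, 50 mm thick, top surface at z = 745 mm, supported by four round legs of 66 mm diameter, each leg's bounding box inset 20 mm from the nearest pair of top edges, running from the floor.

B is a four-legged stool. The seat is 290×313 mm, 38 mm thick, top at z = 397 mm. It stands on four square legs, each 48×48 mm in cross-section, from z = 0 to the seat underside, each flush with a corner of the seat.

Two stools sit around the table at the −x, +x sides.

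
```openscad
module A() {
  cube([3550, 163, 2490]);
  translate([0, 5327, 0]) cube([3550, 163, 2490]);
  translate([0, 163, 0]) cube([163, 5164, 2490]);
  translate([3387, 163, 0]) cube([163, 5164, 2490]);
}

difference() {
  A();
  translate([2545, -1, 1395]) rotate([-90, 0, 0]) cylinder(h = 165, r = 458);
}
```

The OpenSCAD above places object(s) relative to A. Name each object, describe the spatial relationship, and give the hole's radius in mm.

A is a house frame. The house frame has a circular hole through its front wall. The hole's radius is 458 mm.

The subtracted cylinder has r = 458 mm.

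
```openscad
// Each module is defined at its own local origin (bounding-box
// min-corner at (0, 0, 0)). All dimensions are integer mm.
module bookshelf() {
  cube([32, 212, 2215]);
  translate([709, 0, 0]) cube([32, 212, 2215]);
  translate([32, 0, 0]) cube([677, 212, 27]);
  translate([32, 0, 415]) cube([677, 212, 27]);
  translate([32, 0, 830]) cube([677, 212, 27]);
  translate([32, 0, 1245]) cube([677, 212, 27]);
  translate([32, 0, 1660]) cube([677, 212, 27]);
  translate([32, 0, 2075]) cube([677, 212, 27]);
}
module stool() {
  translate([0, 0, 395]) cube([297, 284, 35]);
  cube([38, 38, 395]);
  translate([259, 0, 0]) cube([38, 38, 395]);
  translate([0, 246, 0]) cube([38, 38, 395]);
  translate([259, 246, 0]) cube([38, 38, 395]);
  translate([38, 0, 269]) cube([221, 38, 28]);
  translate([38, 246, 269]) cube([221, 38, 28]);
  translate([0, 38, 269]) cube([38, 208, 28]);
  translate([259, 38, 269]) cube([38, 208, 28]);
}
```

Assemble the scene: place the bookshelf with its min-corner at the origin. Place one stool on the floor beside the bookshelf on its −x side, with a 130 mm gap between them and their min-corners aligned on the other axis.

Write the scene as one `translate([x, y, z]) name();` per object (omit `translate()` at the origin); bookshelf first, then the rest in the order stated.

bookshelf();
translate([-427, 0, 0]) stool();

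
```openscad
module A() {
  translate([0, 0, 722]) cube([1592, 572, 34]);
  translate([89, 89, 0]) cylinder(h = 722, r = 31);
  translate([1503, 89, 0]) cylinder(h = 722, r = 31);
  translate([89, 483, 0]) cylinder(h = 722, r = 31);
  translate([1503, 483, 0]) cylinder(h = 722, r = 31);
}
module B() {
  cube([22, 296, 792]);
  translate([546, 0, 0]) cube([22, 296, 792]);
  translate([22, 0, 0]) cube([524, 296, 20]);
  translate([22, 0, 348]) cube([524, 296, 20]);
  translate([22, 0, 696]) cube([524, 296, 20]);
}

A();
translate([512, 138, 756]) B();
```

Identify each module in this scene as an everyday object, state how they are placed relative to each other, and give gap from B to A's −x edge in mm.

A is a table. B is a bookshelf. The bookshelf is on top of the table, centred. The gap from the bookshelf to the table's −x edge is 512 mm.

The bookshelf's min-x is at 512; the table's min-x is 0; gap = 512 mm.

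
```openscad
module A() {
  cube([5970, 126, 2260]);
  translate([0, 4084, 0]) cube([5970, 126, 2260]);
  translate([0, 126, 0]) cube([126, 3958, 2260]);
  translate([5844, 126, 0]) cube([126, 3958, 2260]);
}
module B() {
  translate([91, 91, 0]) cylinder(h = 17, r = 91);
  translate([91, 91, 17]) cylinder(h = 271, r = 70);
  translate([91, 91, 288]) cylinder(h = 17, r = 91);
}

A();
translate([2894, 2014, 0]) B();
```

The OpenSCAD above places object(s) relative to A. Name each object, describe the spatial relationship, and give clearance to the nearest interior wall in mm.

A is a house frame. B is a spool. The spool sits inside the house frame, centred. The clearance to the nearest interior wall is 1888 mm.

Clearances: x = 2768, y = 1888; minimum 1888 mm.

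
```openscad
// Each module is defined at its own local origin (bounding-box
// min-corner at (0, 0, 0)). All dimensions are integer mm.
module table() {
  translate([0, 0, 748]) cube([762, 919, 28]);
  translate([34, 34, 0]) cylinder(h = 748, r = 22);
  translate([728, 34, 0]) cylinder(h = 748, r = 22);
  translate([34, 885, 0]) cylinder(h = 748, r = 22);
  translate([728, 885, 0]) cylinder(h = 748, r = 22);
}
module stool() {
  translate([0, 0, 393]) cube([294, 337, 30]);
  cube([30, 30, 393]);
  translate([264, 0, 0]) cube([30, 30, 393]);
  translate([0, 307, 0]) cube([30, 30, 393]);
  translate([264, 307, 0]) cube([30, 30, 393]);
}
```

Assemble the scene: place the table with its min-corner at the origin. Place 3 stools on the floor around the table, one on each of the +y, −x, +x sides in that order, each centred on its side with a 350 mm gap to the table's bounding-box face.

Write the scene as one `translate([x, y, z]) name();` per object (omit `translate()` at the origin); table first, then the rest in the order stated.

table();
translate([234, 1269, 0]) stool();
translate([-644, 291, 0]) stool();
translate([1112, 291, 0]) stool();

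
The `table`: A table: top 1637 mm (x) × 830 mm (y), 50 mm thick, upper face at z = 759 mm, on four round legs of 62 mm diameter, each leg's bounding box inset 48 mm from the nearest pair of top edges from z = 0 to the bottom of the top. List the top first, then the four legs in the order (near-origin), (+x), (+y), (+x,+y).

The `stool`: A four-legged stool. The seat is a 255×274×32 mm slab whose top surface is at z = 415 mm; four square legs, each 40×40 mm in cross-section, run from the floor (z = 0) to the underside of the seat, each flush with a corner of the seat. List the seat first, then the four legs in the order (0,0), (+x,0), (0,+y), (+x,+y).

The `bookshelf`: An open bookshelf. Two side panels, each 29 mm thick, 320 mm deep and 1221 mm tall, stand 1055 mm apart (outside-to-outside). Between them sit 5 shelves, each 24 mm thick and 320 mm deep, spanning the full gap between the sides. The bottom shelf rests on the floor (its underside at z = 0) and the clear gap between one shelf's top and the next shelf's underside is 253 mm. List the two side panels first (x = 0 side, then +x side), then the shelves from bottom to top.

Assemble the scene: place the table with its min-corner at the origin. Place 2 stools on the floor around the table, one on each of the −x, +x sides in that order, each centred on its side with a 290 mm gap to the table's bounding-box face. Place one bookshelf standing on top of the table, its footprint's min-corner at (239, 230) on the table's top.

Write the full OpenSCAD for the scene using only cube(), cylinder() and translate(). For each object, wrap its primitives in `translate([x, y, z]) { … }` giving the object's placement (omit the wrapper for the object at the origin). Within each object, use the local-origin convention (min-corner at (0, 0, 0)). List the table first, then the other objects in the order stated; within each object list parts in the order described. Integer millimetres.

translate([0, 0, 709]) cube([1637, 830, 50]);
translate([79, 79, 0]) cylinder(h = 709, r = 31);
translate([1558, 79, 0]) cylinder(h = 709, r = 31);
translate([79, 751, 0]) cylinder(h = 709, r = 31);
translate([1558, 751, 0]) cylinder(h = 709, r = 31);
translate([-545, 278, 0]) {
  translate([0, 0, 383]) cube([255, 274, 32]);
  cube([40, 40, 383]);
  translate([215, 0, 0]) cube([40, 40, 383]);
  translate([0, 234, 0]) cube([40, 40, 383]);
  translate([215, 234, 0]) cube([40, 40, 383]);
}
translate([1927, 278, 0]) {
  translate([0, 0, 383]) cube([255, 274, 32]);
  cube([40, 40, 383]);
  translate([215, 0, 0]) cube([40, 40, 383]);
  translate([0, 234, 0]) cube([40, 40, 383]);
  translate([215, 234, 0]) cube([40, 40, 383]);
}
translate([239, 230, 759]) {
  cube([29, 320, 1221]);
  translate([1026, 0, 0]) cube([29, 320, 1221]);
  translate([29, 0, 0]) cube([997, 320, 24]);
  translate([29, 0, 277]) cube([997, 320, 24]);
  translate([29, 0, 554]) cube([997, 320, 24]);
  translate([29, 0, 831]) cube([997, 320, 24]);
  translate([29, 0, 1108]) cube([997, 320, 24]);
}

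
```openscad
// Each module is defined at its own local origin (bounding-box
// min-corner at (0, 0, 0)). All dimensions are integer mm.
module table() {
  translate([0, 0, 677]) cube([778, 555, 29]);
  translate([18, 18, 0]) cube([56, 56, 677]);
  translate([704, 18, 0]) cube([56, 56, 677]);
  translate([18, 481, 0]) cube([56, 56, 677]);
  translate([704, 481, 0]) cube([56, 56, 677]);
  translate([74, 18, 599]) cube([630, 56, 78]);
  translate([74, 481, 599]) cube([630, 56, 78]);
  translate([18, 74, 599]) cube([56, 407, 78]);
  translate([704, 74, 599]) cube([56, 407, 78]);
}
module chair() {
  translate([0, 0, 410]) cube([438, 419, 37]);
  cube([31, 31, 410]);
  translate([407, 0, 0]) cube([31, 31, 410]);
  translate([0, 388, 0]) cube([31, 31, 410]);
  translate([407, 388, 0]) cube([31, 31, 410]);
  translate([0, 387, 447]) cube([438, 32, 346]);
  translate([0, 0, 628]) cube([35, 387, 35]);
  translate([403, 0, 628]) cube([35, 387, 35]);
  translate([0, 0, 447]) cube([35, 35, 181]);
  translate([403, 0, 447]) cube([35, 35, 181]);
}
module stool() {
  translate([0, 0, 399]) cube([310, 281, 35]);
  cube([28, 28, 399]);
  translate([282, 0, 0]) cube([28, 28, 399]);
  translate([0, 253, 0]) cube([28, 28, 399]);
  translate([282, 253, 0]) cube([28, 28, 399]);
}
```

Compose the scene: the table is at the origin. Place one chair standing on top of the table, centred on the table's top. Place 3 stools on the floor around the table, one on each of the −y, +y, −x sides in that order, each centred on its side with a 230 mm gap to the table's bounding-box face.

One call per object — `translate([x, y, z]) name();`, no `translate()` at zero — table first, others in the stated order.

table();
translate([170, 68, 706]) chair();
translate([234, -511, 0]) stool();
translate([234, 785, 0]) stool();
translate([-540, 137, 0]) stool();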